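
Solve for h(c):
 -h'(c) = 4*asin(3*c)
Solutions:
 h(c) = C1 - 4*c*asin(3*c) - 4*sqrt(1 - 9*c^2)/3


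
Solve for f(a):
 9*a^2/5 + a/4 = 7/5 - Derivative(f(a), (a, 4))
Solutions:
 f(a) = C1 + C2*a + C3*a^2 + C4*a^3 - a^6/200 - a^5/480 + 7*a^4/120


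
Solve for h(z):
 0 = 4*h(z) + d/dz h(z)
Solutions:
 h(z) = C1*exp(-4*z)


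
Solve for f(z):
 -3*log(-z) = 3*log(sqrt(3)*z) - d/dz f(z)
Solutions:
 f(z) = C1 + 6*z*log(z) + z*(-6 + 3*log(3)/2 + 3*I*pi)


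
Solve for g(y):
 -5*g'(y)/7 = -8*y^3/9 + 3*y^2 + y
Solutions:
 g(y) = C1 + 14*y^4/45 - 7*y^3/5 - 7*y^2/10


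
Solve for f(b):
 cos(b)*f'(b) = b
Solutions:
 f(b) = C1 + Integral(b/cos(b), b)


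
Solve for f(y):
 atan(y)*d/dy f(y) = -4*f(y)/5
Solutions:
 f(y) = C1*exp(-4*Integral(1/atan(y), y)/5)


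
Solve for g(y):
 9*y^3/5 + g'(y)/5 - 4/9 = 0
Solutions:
 g(y) = C1 - 9*y^4/4 + 20*y/9


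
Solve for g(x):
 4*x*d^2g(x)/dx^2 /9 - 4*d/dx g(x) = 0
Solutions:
 g(x) = C1 + C2*x^10


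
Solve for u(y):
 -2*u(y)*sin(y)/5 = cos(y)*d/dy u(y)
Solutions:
 u(y) = C1*cos(y)^(2/5)


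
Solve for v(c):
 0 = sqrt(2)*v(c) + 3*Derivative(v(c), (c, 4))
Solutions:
 v(c) = (C1*sin(2^(5/8)*3^(3/4)*c/6) + C2*cos(2^(5/8)*3^(3/4)*c/6))*exp(-2^(5/8)*3^(3/4)*c/6) + (C3*sin(2^(5/8)*3^(3/4)*c/6) + C4*cos(2^(5/8)*3^(3/4)*c/6))*exp(2^(5/8)*3^(3/4)*c/6)


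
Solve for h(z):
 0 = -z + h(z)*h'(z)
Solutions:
 h(z) = -sqrt(C1 + z^2)
 h(z) = sqrt(C1 + z^2)


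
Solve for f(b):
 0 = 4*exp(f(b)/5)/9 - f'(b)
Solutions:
 f(b) = 5*log(-1/(C1 + 4*b)) + 5*log(45)


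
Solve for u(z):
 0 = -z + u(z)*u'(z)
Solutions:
 u(z) = -sqrt(C1 + z^2)
 u(z) = sqrt(C1 + z^2)


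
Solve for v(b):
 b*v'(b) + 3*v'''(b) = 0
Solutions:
 v(b) = C1 + Integral(C2*airyai(-3^(2/3)*b/3) + C3*airybi(-3^(2/3)*b/3), b)


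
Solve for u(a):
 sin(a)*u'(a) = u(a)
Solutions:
 u(a) = C1*sqrt(cos(a) - 1)/sqrt(cos(a) + 1)


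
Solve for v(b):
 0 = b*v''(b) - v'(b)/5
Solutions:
 v(b) = C1 + C2*b^(6/5)


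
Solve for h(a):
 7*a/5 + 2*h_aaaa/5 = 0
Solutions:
 h(a) = C1 + C2*a + C3*a^2 + C4*a^3 - 7*a^5/240


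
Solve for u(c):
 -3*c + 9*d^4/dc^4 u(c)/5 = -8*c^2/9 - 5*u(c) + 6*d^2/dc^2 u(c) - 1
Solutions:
 u(c) = -8*c^2/45 + 3*c/5 + (C1 + C2*c)*exp(-sqrt(15)*c/3) + (C3 + C4*c)*exp(sqrt(15)*c/3) - 47/75


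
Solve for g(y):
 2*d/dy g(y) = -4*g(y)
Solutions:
 g(y) = C1*exp(-2*y)


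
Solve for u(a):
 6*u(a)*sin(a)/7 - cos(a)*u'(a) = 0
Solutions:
 u(a) = C1/cos(a)^(6/7)


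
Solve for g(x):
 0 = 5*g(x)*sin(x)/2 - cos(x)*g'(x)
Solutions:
 g(x) = C1/cos(x)^(5/2)


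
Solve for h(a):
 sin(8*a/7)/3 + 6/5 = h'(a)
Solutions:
 h(a) = C1 + 6*a/5 - 7*cos(8*a/7)/24


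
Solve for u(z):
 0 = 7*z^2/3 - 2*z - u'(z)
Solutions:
 u(z) = C1 + 7*z^3/9 - z^2


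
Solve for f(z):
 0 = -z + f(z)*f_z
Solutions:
 f(z) = -sqrt(C1 + z^2)
 f(z) = sqrt(C1 + z^2)


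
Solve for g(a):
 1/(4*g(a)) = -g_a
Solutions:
 g(a) = -sqrt(C1 - 2*a)/2
 g(a) = sqrt(C1 - 2*a)/2


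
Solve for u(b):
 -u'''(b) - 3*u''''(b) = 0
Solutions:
 u(b) = C1 + C2*b + C3*b^2 + C4*exp(-b/3)


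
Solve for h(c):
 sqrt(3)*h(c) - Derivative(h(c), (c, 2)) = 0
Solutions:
 h(c) = C1*exp(-3^(1/4)*c) + C2*exp(3^(1/4)*c)


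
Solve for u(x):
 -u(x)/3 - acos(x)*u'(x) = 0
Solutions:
 u(x) = C1*exp(-Integral(1/acos(x), x)/3)


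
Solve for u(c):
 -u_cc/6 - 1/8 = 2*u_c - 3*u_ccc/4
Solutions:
 u(c) = C1 + C2*exp(c*(1 - sqrt(217))/9) + C3*exp(c*(1 + sqrt(217))/9) - c/16


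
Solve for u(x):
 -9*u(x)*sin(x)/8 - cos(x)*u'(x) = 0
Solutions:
 u(x) = C1*cos(x)^(9/8)


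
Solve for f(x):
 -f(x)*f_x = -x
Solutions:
 f(x) = -sqrt(C1 + x^2)
 f(x) = sqrt(C1 + x^2)


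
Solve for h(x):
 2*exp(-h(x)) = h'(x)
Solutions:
 h(x) = log(C1 + 2*x)


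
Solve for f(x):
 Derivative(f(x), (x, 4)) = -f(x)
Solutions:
 f(x) = (C1*sin(sqrt(2)*x/2) + C2*cos(sqrt(2)*x/2))*exp(-sqrt(2)*x/2) + (C3*sin(sqrt(2)*x/2) + C4*cos(sqrt(2)*x/2))*exp(sqrt(2)*x/2)


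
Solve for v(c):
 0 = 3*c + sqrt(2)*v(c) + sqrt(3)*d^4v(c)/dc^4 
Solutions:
 v(c) = -3*sqrt(2)*c/2 + (C1*sin(2^(5/8)*3^(7/8)*c/6) + C2*cos(2^(5/8)*3^(7/8)*c/6))*exp(-2^(5/8)*3^(7/8)*c/6) + (C3*sin(2^(5/8)*3^(7/8)*c/6) + C4*cos(2^(5/8)*3^(7/8)*c/6))*exp(2^(5/8)*3^(7/8)*c/6)


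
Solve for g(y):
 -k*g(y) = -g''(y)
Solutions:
 g(y) = C1*exp(-sqrt(k)*y) + C2*exp(sqrt(k)*y)


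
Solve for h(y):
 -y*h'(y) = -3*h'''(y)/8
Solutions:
 h(y) = C1 + Integral(C2*airyai(2*3^(2/3)*y/3) + C3*airybi(2*3^(2/3)*y/3), y)


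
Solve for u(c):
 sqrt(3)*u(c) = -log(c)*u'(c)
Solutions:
 u(c) = C1*exp(-sqrt(3)*li(c))


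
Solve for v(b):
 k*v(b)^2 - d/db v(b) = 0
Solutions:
 v(b) = -1/(C1 + b*k)


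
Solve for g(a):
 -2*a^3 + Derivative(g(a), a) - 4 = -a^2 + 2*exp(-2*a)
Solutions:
 g(a) = C1 + a^4/2 - a^3/3 + 4*a - exp(-2*a)


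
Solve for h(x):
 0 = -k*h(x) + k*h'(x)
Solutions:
 h(x) = C1*exp(x)


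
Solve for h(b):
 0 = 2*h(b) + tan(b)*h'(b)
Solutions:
 h(b) = C1/sin(b)^2


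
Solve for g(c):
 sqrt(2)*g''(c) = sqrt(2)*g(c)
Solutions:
 g(c) = C1*exp(-c) + C2*exp(c)


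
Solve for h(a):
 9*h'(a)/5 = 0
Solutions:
 h(a) = C1


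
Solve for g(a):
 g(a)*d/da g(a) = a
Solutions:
 g(a) = -sqrt(C1 + a^2)
 g(a) = sqrt(C1 + a^2)


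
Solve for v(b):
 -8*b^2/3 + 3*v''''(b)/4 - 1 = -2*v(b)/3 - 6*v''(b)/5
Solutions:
 v(b) = 4*b^2 + (C1*sin(2^(3/4)*sqrt(3)*b*cos(atan(sqrt(14)/6)/2)/3) + C2*cos(2^(3/4)*sqrt(3)*b*cos(atan(sqrt(14)/6)/2)/3))*exp(-2^(3/4)*sqrt(3)*b*sin(atan(sqrt(14)/6)/2)/3) + (C3*sin(2^(3/4)*sqrt(3)*b*cos(atan(sqrt(14)/6)/2)/3) + C4*cos(2^(3/4)*sqrt(3)*b*cos(atan(sqrt(14)/6)/2)/3))*exp(2^(3/4)*sqrt(3)*b*sin(atan(sqrt(14)/6)/2)/3) - 129/10


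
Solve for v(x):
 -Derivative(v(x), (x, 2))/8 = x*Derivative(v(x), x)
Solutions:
 v(x) = C1 + C2*erf(2*x)


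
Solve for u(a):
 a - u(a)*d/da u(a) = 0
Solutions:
 u(a) = -sqrt(C1 + a^2)
 u(a) = sqrt(C1 + a^2)


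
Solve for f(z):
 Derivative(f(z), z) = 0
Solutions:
 f(z) = C1


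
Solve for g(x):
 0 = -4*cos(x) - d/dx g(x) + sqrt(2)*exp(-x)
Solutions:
 g(x) = C1 - 4*sin(x) - sqrt(2)*exp(-x)


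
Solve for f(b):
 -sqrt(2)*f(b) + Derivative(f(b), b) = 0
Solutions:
 f(b) = C1*exp(sqrt(2)*b)


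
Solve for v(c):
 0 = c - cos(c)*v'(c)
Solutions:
 v(c) = C1 + Integral(c/cos(c), c)


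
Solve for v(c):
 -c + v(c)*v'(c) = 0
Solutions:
 v(c) = -sqrt(C1 + c^2)
 v(c) = sqrt(C1 + c^2)


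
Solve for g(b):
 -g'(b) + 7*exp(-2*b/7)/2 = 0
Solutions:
 g(b) = C1 - 49*exp(-2*b/7)/4


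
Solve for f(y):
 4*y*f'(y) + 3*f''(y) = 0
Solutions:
 f(y) = C1 + C2*erf(sqrt(6)*y/3)


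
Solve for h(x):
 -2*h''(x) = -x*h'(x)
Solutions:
 h(x) = C1 + C2*erfi(x/2)


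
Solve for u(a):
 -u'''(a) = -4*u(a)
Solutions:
 u(a) = C3*exp(2^(2/3)*a) + (C1*sin(2^(2/3)*sqrt(3)*a/2) + C2*cos(2^(2/3)*sqrt(3)*a/2))*exp(-2^(2/3)*a/2)


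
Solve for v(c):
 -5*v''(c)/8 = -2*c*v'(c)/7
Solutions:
 v(c) = C1 + C2*erfi(2*sqrt(70)*c/35)


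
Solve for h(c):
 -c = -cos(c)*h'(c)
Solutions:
 h(c) = C1 + Integral(c/cos(c), c)


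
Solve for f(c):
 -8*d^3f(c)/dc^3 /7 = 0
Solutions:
 f(c) = C1 + C2*c + C3*c^2


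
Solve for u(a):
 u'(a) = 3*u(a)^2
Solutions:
 u(a) = -1/(C1 + 3*a)


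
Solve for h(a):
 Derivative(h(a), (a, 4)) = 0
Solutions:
 h(a) = C1 + C2*a + C3*a^2 + C4*a^3


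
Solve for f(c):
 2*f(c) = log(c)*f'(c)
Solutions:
 f(c) = C1*exp(2*li(c))


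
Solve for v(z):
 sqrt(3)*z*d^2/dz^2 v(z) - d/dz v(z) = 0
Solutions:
 v(z) = C1 + C2*z^(sqrt(3)/3 + 1)


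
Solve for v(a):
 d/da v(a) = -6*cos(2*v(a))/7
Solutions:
 6*a/7 - log(sin(2*v(a)) - 1)/4 + log(sin(2*v(a)) + 1)/4 = C1


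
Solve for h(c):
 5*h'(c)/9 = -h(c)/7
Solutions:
 h(c) = C1*exp(-9*c/35)


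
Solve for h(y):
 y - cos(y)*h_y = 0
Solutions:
 h(y) = C1 + Integral(y/cos(y), y)


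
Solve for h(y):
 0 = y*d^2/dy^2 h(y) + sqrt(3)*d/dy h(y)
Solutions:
 h(y) = C1 + C2*y^(1 - sqrt(3))


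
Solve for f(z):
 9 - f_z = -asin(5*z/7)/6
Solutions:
 f(z) = C1 + z*asin(5*z/7)/6 + 9*z + sqrt(49 - 25*z^2)/30


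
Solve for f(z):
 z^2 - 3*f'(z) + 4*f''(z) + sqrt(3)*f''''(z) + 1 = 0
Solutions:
 f(z) = C1 + C2*exp(z*(-2^(2/3)*3^(1/6)*(27 + sqrt(256*sqrt(3) + 729))^(1/3) + 8*6^(1/3)/(27 + sqrt(256*sqrt(3) + 729))^(1/3))/12)*sin(z*(8*2^(1/3)*3^(5/6)/(27 + sqrt(256*sqrt(3) + 729))^(1/3) + 6^(2/3)*(27 + sqrt(256*sqrt(3) + 729))^(1/3))/12) + C3*exp(z*(-2^(2/3)*3^(1/6)*(27 + sqrt(256*sqrt(3) + 729))^(1/3) + 8*6^(1/3)/(27 + sqrt(256*sqrt(3) + 729))^(1/3))/12)*cos(z*(8*2^(1/3)*3^(5/6)/(27 + sqrt(256*sqrt(3) + 729))^(1/3) + 6^(2/3)*(27 + sqrt(256*sqrt(3) + 729))^(1/3))/12) + C4*exp(-z*(-2^(2/3)*3^(1/6)*(27 + sqrt(256*sqrt(3) + 729))^(1/3) + 8*6^(1/3)/(27 + sqrt(256*sqrt(3) + 729))^(1/3))/6) + z^3/9 + 4*z^2/9 + 41*z/27


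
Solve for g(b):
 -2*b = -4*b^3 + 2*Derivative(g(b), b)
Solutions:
 g(b) = C1 + b^4/2 - b^2/2


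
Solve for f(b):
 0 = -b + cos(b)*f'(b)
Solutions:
 f(b) = C1 + Integral(b/cos(b), b)


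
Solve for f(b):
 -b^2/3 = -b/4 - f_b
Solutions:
 f(b) = C1 + b^3/9 - b^2/8


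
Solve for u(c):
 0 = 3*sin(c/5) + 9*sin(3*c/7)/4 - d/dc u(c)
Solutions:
 u(c) = C1 - 15*cos(c/5) - 21*cos(3*c/7)/4


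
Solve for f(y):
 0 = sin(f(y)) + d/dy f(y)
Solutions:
 f(y) = -acos((-C1 - exp(2*y))/(C1 - exp(2*y))) + 2*pi
 f(y) = acos((-C1 - exp(2*y))/(C1 - exp(2*y)))


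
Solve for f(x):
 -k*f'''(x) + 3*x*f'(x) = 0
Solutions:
 f(x) = C1 + Integral(C2*airyai(3^(1/3)*x*(1/k)^(1/3)) + C3*airybi(3^(1/3)*x*(1/k)^(1/3)), x)


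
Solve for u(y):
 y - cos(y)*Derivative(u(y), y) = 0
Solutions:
 u(y) = C1 + Integral(y/cos(y), y)


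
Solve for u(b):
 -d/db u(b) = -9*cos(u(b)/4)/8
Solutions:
 -9*b/8 - 2*log(sin(u(b)/4) - 1) + 2*log(sin(u(b)/4) + 1) = C1


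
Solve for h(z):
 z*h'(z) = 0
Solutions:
 h(z) = C1


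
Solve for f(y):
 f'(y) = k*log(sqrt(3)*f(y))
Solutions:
 Integral(1/(2*log(_y) + log(3)), (_y, f(y))) = C1 + k*y/2


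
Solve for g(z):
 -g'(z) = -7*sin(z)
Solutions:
 g(z) = C1 - 7*cos(z)


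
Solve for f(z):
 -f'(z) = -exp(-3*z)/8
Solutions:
 f(z) = C1 - exp(-3*z)/24


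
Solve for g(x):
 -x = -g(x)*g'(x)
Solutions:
 g(x) = -sqrt(C1 + x^2)
 g(x) = sqrt(C1 + x^2)


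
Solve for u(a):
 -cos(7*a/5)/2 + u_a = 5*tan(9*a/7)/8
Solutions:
 u(a) = C1 - 35*log(cos(9*a/7))/72 + 5*sin(7*a/5)/14


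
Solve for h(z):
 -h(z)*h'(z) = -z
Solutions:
 h(z) = -sqrt(C1 + z^2)
 h(z) = sqrt(C1 + z^2)


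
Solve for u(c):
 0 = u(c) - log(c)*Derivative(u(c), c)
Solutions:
 u(c) = C1*exp(li(c))


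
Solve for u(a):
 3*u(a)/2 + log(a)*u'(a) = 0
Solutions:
 u(a) = C1*exp(-3*li(a)/2)


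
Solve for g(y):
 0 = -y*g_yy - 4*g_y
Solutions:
 g(y) = C1 + C2/y^3


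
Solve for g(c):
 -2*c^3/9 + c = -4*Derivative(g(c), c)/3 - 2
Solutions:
 g(c) = C1 + c^4/24 - 3*c^2/8 - 3*c/2


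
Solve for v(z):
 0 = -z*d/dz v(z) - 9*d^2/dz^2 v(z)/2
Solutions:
 v(z) = C1 + C2*erf(z/3)


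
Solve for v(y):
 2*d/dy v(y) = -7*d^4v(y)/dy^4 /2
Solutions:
 v(y) = C1 + C4*exp(-14^(2/3)*y/7) + (C2*sin(14^(2/3)*sqrt(3)*y/14) + C3*cos(14^(2/3)*sqrt(3)*y/14))*exp(14^(2/3)*y/14)


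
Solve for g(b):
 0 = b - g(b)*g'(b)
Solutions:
 g(b) = -sqrt(C1 + b^2)
 g(b) = sqrt(C1 + b^2)


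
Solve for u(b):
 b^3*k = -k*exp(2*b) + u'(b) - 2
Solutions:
 u(b) = C1 + b^4*k/4 + 2*b + k*exp(2*b)/2


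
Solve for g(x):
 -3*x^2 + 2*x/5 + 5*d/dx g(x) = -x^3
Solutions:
 g(x) = C1 - x^4/20 + x^3/5 - x^2/25


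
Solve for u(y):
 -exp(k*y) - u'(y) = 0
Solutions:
 u(y) = C1 - exp(k*y)/k


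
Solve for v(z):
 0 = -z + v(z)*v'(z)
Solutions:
 v(z) = -sqrt(C1 + z^2)
 v(z) = sqrt(C1 + z^2)


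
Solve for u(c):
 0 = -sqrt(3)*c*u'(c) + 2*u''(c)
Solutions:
 u(c) = C1 + C2*erfi(3^(1/4)*c/2)


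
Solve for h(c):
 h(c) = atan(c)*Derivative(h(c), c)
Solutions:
 h(c) = C1*exp(Integral(1/atan(c), c))


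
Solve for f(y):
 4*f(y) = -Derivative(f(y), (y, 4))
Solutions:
 f(y) = (C1*sin(y) + C2*cos(y))*exp(-y) + (C3*sin(y) + C4*cos(y))*exp(y)


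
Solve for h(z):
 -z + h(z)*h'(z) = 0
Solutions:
 h(z) = -sqrt(C1 + z^2)
 h(z) = sqrt(C1 + z^2)


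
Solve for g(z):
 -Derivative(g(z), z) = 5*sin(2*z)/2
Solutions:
 g(z) = C1 + 5*cos(2*z)/4


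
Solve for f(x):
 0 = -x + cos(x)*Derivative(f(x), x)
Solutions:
 f(x) = C1 + Integral(x/cos(x), x)


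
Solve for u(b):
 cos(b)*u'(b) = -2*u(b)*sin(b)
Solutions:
 u(b) = C1*cos(b)^2


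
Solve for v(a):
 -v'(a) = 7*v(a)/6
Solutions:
 v(a) = C1*exp(-7*a/6)


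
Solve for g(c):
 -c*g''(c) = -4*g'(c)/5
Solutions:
 g(c) = C1 + C2*c^(9/5)


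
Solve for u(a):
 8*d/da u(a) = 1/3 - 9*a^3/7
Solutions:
 u(a) = C1 - 9*a^4/224 + a/24


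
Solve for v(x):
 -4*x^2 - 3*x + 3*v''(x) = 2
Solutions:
 v(x) = C1 + C2*x + x^4/9 + x^3/6 + x^2/3


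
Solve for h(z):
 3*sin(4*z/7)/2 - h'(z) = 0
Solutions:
 h(z) = C1 - 21*cos(4*z/7)/8


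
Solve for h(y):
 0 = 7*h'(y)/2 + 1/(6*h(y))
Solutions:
 h(y) = -sqrt(C1 - 42*y)/21
 h(y) = sqrt(C1 - 42*y)/21


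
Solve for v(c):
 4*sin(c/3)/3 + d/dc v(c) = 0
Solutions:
 v(c) = C1 + 4*cos(c/3)


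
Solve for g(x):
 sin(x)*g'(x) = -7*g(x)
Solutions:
 g(x) = C1*sqrt(cos(x) + 1)*(cos(x)^3 + 3*cos(x)^2 + 3*cos(x) + 1)/(sqrt(cos(x) - 1)*(cos(x)^3 - 3*cos(x)^2 + 3*cos(x) - 1))


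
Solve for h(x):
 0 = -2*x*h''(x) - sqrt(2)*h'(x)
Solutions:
 h(x) = C1 + C2*x^(1 - sqrt(2)/2)


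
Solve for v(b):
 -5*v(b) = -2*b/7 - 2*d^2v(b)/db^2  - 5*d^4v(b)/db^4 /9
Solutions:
 v(b) = C1*exp(-sqrt(15)*b*sqrt(-3 + sqrt(34))/5) + C2*exp(sqrt(15)*b*sqrt(-3 + sqrt(34))/5) + C3*sin(sqrt(15)*b*sqrt(3 + sqrt(34))/5) + C4*cos(sqrt(15)*b*sqrt(3 + sqrt(34))/5) + 2*b/35


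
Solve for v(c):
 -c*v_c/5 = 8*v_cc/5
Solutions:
 v(c) = C1 + C2*erf(c/4)


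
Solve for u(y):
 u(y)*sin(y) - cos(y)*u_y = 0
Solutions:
 u(y) = C1/cos(y)


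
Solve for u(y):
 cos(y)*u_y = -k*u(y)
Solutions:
 u(y) = C1*exp(k*(log(sin(y) - 1) - log(sin(y) + 1))/2)


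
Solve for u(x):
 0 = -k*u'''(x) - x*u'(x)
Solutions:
 u(x) = C1 + Integral(C2*airyai(x*(-1/k)^(1/3)) + C3*airybi(x*(-1/k)^(1/3)), x)


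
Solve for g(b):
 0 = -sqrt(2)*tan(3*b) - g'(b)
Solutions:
 g(b) = C1 + sqrt(2)*log(cos(3*b))/3


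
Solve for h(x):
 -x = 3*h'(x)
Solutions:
 h(x) = C1 - x^2/6


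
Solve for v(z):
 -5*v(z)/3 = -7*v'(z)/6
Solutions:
 v(z) = C1*exp(10*z/7)


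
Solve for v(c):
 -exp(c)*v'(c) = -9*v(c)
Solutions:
 v(c) = C1*exp(-9*exp(-c))


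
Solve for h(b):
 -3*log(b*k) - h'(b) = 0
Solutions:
 h(b) = C1 - 3*b*log(b*k) + 3*b


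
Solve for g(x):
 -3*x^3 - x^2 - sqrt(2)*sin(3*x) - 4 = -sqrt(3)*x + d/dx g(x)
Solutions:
 g(x) = C1 - 3*x^4/4 - x^3/3 + sqrt(3)*x^2/2 - 4*x + sqrt(2)*cos(3*x)/3


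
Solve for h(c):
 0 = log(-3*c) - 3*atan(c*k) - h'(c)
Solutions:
 h(c) = C1 + c*log(-c) - c + c*log(3) - 3*Piecewise((c*atan(c*k) - log(c^2*k^2 + 1)/(2*k), Ne(k, 0)), (0, True))


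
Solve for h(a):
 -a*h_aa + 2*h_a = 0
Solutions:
 h(a) = C1 + C2*a^3


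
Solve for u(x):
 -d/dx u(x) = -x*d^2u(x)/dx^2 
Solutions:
 u(x) = C1 + C2*x^2


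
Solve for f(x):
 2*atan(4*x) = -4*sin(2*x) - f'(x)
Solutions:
 f(x) = C1 - 2*x*atan(4*x) + log(16*x^2 + 1)/4 + 2*cos(2*x)


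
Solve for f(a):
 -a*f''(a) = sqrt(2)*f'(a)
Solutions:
 f(a) = C1 + C2*a^(1 - sqrt(2))


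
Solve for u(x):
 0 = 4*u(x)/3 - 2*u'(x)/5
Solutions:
 u(x) = C1*exp(10*x/3)


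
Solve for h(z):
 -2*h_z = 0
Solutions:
 h(z) = C1


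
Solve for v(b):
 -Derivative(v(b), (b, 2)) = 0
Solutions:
 v(b) = C1 + C2*b


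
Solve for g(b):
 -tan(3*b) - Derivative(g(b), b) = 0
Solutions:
 g(b) = C1 + log(cos(3*b))/3


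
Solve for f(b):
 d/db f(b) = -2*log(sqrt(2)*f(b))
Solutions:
 Integral(1/(2*log(_y) + log(2)), (_y, f(b))) = C1 - b


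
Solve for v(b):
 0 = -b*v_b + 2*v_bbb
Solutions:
 v(b) = C1 + Integral(C2*airyai(2^(2/3)*b/2) + C3*airybi(2^(2/3)*b/2), b)


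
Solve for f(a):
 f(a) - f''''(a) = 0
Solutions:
 f(a) = C1*exp(-a) + C2*exp(a) + C3*sin(a) + C4*cos(a)


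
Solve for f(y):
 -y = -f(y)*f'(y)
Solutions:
 f(y) = -sqrt(C1 + y^2)
 f(y) = sqrt(C1 + y^2)


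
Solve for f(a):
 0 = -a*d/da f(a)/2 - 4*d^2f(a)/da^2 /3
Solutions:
 f(a) = C1 + C2*erf(sqrt(3)*a/4)


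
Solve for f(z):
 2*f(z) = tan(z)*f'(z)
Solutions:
 f(z) = C1*sin(z)^2


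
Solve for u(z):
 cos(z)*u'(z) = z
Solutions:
 u(z) = C1 + Integral(z/cos(z), z)


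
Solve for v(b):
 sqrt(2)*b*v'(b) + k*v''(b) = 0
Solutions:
 v(b) = C1 + C2*sqrt(k)*erf(2^(3/4)*b*sqrt(1/k)/2)


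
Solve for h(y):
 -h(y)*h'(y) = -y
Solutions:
 h(y) = -sqrt(C1 + y^2)
 h(y) = sqrt(C1 + y^2)


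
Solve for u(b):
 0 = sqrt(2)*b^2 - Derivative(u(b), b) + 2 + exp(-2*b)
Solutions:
 u(b) = C1 + sqrt(2)*b^3/3 + 2*b - exp(-2*b)/2


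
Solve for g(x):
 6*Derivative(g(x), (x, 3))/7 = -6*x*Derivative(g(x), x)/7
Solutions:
 g(x) = C1 + Integral(C2*airyai(-x) + C3*airybi(-x), x)


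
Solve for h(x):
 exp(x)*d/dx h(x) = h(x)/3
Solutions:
 h(x) = C1*exp(-exp(-x)/3)


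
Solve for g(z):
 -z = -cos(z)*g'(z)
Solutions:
 g(z) = C1 + Integral(z/cos(z), z)


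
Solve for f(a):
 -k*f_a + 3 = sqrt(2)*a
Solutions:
 f(a) = C1 - sqrt(2)*a^2/(2*k) + 3*a/k


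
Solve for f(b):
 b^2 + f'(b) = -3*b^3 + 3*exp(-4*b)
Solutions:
 f(b) = C1 - 3*b^4/4 - b^3/3 - 3*exp(-4*b)/4


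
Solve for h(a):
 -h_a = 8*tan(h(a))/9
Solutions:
 h(a) = pi - asin(C1*exp(-8*a/9))
 h(a) = asin(C1*exp(-8*a/9))


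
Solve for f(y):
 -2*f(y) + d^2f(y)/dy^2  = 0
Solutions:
 f(y) = C1*exp(-sqrt(2)*y) + C2*exp(sqrt(2)*y)


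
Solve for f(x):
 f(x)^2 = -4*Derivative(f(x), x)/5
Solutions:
 f(x) = 4/(C1 + 5*x)


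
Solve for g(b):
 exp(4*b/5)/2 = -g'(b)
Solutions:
 g(b) = C1 - 5*exp(4*b/5)/8


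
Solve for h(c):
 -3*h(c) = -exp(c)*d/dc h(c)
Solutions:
 h(c) = C1*exp(-3*exp(-c))


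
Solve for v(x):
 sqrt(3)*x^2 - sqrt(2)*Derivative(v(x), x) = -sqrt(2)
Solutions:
 v(x) = C1 + sqrt(6)*x^3/6 + x


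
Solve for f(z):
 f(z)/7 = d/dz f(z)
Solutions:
 f(z) = C1*exp(z/7)


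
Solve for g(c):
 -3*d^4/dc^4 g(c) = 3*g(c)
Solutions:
 g(c) = (C1*sin(sqrt(2)*c/2) + C2*cos(sqrt(2)*c/2))*exp(-sqrt(2)*c/2) + (C3*sin(sqrt(2)*c/2) + C4*cos(sqrt(2)*c/2))*exp(sqrt(2)*c/2)


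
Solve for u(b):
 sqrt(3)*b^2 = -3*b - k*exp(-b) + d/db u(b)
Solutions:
 u(b) = C1 + sqrt(3)*b^3/3 + 3*b^2/2 - k*exp(-b)


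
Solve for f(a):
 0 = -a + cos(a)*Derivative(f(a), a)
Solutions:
 f(a) = C1 + Integral(a/cos(a), a)


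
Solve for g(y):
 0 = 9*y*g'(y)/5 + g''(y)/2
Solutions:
 g(y) = C1 + C2*erf(3*sqrt(5)*y/5)


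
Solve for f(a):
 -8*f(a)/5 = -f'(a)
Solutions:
 f(a) = C1*exp(8*a/5)


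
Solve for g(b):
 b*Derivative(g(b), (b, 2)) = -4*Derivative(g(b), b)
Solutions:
 g(b) = C1 + C2/b^3


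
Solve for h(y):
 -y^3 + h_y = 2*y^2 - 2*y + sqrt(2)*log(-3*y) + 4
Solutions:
 h(y) = C1 + y^4/4 + 2*y^3/3 - y^2 + sqrt(2)*y*log(-y) + y*(-sqrt(2) + sqrt(2)*log(3) + 4)


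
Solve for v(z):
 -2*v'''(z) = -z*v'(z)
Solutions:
 v(z) = C1 + Integral(C2*airyai(2^(2/3)*z/2) + C3*airybi(2^(2/3)*z/2), z)


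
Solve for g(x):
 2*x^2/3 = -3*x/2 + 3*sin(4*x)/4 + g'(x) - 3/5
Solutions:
 g(x) = C1 + 2*x^3/9 + 3*x^2/4 + 3*x/5 + 3*cos(4*x)/16


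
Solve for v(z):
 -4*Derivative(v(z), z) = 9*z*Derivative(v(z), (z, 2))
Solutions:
 v(z) = C1 + C2*z^(5/9)


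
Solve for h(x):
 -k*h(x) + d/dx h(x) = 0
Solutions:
 h(x) = C1*exp(k*x)


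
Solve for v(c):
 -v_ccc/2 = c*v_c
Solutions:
 v(c) = C1 + Integral(C2*airyai(-2^(1/3)*c) + C3*airybi(-2^(1/3)*c), c)


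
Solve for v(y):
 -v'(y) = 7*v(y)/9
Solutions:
 v(y) = C1*exp(-7*y/9)


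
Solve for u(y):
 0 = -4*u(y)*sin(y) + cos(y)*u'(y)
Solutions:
 u(y) = C1/cos(y)^4


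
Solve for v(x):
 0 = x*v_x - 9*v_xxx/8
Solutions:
 v(x) = C1 + Integral(C2*airyai(2*3^(1/3)*x/3) + C3*airybi(2*3^(1/3)*x/3), x)


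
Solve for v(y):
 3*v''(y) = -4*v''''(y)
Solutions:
 v(y) = C1 + C2*y + C3*sin(sqrt(3)*y/2) + C4*cos(sqrt(3)*y/2)


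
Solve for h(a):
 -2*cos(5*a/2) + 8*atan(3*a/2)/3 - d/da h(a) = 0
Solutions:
 h(a) = C1 + 8*a*atan(3*a/2)/3 - 8*log(9*a^2 + 4)/9 - 4*sin(5*a/2)/5


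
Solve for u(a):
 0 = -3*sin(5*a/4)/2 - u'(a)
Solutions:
 u(a) = C1 + 6*cos(5*a/4)/5


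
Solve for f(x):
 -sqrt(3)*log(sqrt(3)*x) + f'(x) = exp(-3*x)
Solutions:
 f(x) = C1 + sqrt(3)*x*log(x) + sqrt(3)*x*(-1 + log(3)/2) - exp(-3*x)/3


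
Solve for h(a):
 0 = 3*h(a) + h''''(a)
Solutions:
 h(a) = (C1*sin(sqrt(2)*3^(1/4)*a/2) + C2*cos(sqrt(2)*3^(1/4)*a/2))*exp(-sqrt(2)*3^(1/4)*a/2) + (C3*sin(sqrt(2)*3^(1/4)*a/2) + C4*cos(sqrt(2)*3^(1/4)*a/2))*exp(sqrt(2)*3^(1/4)*a/2)


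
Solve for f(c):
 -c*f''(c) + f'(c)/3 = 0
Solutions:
 f(c) = C1 + C2*c^(4/3)


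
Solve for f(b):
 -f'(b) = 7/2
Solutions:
 f(b) = C1 - 7*b/2


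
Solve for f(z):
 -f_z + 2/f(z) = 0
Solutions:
 f(z) = -sqrt(C1 + 4*z)
 f(z) = sqrt(C1 + 4*z)


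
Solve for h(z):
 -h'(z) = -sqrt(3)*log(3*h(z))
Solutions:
 -sqrt(3)*Integral(1/(log(_y) + log(3)), (_y, h(z)))/3 = C1 - z


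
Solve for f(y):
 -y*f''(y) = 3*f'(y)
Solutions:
 f(y) = C1 + C2/y^2


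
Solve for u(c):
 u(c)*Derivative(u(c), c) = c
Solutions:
 u(c) = -sqrt(C1 + c^2)
 u(c) = sqrt(C1 + c^2)


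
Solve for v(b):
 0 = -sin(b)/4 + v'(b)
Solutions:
 v(b) = C1 - cos(b)/4


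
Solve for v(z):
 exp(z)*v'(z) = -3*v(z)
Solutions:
 v(z) = C1*exp(3*exp(-z))


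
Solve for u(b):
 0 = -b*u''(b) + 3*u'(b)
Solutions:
 u(b) = C1 + C2*b^4


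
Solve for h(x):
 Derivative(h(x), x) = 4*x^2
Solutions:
 h(x) = C1 + 4*x^3/3


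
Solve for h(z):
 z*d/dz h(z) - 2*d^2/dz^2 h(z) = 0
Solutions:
 h(z) = C1 + C2*erfi(z/2)


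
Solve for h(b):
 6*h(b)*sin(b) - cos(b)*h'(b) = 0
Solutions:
 h(b) = C1/cos(b)^6


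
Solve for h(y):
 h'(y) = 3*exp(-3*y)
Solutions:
 h(y) = C1 - exp(-3*y)


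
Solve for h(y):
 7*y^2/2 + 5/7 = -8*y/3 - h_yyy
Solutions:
 h(y) = C1 + C2*y + C3*y^2 - 7*y^5/120 - y^4/9 - 5*y^3/42


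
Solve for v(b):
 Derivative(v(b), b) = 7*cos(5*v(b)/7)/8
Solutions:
 -7*b/8 - 7*log(sin(5*v(b)/7) - 1)/10 + 7*log(sin(5*v(b)/7) + 1)/10 = C1


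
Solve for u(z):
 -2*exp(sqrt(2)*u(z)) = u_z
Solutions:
 u(z) = sqrt(2)*(2*log(1/(C1 + 2*z)) - log(2))/4


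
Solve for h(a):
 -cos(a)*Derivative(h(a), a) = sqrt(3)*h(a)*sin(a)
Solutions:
 h(a) = C1*cos(a)^(sqrt(3))


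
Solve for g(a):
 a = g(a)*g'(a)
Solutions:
 g(a) = -sqrt(C1 + a^2)
 g(a) = sqrt(C1 + a^2)


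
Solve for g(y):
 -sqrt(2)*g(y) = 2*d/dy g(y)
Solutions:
 g(y) = C1*exp(-sqrt(2)*y/2)


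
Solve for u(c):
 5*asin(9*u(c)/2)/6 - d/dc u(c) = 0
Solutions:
 Integral(1/asin(9*_y/2), (_y, u(c))) = C1 + 5*c/6


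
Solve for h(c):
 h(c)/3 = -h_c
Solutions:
 h(c) = C1*exp(-c/3)


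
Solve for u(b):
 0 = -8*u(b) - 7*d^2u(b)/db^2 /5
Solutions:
 u(b) = C1*sin(2*sqrt(70)*b/7) + C2*cos(2*sqrt(70)*b/7)


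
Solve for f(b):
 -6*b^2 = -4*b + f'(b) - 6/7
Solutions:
 f(b) = C1 - 2*b^3 + 2*b^2 + 6*b/7


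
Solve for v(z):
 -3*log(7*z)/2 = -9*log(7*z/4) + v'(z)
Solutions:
 v(z) = C1 + 15*z*log(z)/2 - 18*z*log(2) - 15*z/2 + 15*z*log(7)/2


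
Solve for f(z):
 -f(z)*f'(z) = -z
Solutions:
 f(z) = -sqrt(C1 + z^2)
 f(z) = sqrt(C1 + z^2)


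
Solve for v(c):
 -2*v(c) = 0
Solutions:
 v(c) = 0


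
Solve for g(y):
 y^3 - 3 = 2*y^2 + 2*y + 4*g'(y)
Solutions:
 g(y) = C1 + y^4/16 - y^3/6 - y^2/4 - 3*y/4


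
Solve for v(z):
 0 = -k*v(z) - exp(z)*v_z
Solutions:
 v(z) = C1*exp(k*exp(-z))


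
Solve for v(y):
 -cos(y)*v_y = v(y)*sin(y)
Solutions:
 v(y) = C1*cos(y)


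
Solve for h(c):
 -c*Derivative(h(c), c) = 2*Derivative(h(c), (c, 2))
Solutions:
 h(c) = C1 + C2*erf(c/2)


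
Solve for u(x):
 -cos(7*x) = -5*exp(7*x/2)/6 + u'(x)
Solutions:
 u(x) = C1 + 5*exp(7*x/2)/21 - sin(7*x)/7


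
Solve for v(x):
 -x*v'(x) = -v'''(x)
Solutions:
 v(x) = C1 + Integral(C2*airyai(x) + C3*airybi(x), x)


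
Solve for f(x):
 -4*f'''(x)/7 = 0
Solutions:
 f(x) = C1 + C2*x + C3*x^2


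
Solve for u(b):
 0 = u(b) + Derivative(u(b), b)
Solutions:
 u(b) = C1*exp(-b)


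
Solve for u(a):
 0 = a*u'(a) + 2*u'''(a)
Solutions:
 u(a) = C1 + Integral(C2*airyai(-2^(2/3)*a/2) + C3*airybi(-2^(2/3)*a/2), a)


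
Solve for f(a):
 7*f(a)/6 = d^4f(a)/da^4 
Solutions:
 f(a) = C1*exp(-6^(3/4)*7^(1/4)*a/6) + C2*exp(6^(3/4)*7^(1/4)*a/6) + C3*sin(6^(3/4)*7^(1/4)*a/6) + C4*cos(6^(3/4)*7^(1/4)*a/6)


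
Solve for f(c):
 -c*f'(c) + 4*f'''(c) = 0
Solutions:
 f(c) = C1 + Integral(C2*airyai(2^(1/3)*c/2) + C3*airybi(2^(1/3)*c/2), c)


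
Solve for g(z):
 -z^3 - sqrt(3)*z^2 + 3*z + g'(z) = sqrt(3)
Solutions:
 g(z) = C1 + z^4/4 + sqrt(3)*z^3/3 - 3*z^2/2 + sqrt(3)*z


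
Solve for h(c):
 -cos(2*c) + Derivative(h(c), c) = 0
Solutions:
 h(c) = C1 + sin(2*c)/2


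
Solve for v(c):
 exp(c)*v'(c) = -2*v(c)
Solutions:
 v(c) = C1*exp(2*exp(-c))


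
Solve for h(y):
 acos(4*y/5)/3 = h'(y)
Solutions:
 h(y) = C1 + y*acos(4*y/5)/3 - sqrt(25 - 16*y^2)/12


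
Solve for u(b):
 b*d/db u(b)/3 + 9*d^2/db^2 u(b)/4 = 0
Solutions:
 u(b) = C1 + C2*erf(sqrt(6)*b/9)


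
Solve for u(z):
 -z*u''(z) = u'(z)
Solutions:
 u(z) = C1 + C2*log(z)


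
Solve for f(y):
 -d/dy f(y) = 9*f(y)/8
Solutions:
 f(y) = C1*exp(-9*y/8)


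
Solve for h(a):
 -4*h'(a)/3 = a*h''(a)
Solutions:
 h(a) = C1 + C2/a^(1/3)


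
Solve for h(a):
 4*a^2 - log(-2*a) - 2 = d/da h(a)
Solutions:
 h(a) = C1 + 4*a^3/3 - a*log(-a) + a*(-1 - log(2))


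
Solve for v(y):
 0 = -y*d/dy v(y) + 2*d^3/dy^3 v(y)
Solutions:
 v(y) = C1 + Integral(C2*airyai(2^(2/3)*y/2) + C3*airybi(2^(2/3)*y/2), y)


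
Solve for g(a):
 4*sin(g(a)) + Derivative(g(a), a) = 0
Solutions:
 g(a) = -acos((-C1 - exp(8*a))/(C1 - exp(8*a))) + 2*pi
 g(a) = acos((-C1 - exp(8*a))/(C1 - exp(8*a)))


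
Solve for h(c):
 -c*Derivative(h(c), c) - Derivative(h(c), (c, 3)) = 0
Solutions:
 h(c) = C1 + Integral(C2*airyai(-c) + C3*airybi(-c), c)


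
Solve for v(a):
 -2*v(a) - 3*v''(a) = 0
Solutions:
 v(a) = C1*sin(sqrt(6)*a/3) + C2*cos(sqrt(6)*a/3)


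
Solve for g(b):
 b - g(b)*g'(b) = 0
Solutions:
 g(b) = -sqrt(C1 + b^2)
 g(b) = sqrt(C1 + b^2)


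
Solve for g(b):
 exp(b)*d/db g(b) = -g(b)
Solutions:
 g(b) = C1*exp(exp(-b))


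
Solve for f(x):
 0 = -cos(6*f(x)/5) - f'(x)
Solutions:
 x - 5*log(sin(6*f(x)/5) - 1)/12 + 5*log(sin(6*f(x)/5) + 1)/12 = C1


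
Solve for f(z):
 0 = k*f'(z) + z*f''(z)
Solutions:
 f(z) = C1 + z^(1 - re(k))*(C2*sin(log(z)*Abs(im(k))) + C3*cos(log(z)*im(k)))


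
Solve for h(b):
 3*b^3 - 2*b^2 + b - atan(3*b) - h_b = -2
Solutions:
 h(b) = C1 + 3*b^4/4 - 2*b^3/3 + b^2/2 - b*atan(3*b) + 2*b + log(9*b^2 + 1)/6


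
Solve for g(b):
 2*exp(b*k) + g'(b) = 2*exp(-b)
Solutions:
 g(b) = C1 - 2*exp(-b) - 2*exp(b*k)/k


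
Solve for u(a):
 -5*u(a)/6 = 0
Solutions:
 u(a) = 0


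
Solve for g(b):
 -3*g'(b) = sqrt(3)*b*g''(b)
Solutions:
 g(b) = C1 + C2*b^(1 - sqrt(3))


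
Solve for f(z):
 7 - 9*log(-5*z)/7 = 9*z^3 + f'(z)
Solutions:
 f(z) = C1 - 9*z^4/4 - 9*z*log(-z)/7 + z*(58 - 9*log(5))/7


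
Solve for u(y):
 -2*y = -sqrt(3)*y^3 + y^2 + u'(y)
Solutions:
 u(y) = C1 + sqrt(3)*y^4/4 - y^3/3 - y^2


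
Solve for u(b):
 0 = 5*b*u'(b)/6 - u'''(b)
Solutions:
 u(b) = C1 + Integral(C2*airyai(5^(1/3)*6^(2/3)*b/6) + C3*airybi(5^(1/3)*6^(2/3)*b/6), b)


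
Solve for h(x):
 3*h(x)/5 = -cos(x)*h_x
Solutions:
 h(x) = C1*(sin(x) - 1)^(3/10)/(sin(x) + 1)^(3/10)


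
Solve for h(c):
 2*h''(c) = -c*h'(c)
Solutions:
 h(c) = C1 + C2*erf(c/2)


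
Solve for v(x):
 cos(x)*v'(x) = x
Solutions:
 v(x) = C1 + Integral(x/cos(x), x)


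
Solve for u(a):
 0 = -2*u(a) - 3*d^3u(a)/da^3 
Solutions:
 u(a) = C3*exp(-2^(1/3)*3^(2/3)*a/3) + (C1*sin(2^(1/3)*3^(1/6)*a/2) + C2*cos(2^(1/3)*3^(1/6)*a/2))*exp(2^(1/3)*3^(2/3)*a/6)


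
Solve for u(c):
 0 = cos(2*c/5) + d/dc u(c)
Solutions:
 u(c) = C1 - 5*sin(2*c/5)/2


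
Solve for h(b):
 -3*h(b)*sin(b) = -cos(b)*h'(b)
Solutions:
 h(b) = C1/cos(b)^3


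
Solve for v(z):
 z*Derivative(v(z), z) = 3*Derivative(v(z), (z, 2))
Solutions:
 v(z) = C1 + C2*erfi(sqrt(6)*z/6)


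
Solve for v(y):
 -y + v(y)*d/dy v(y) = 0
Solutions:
 v(y) = -sqrt(C1 + y^2)
 v(y) = sqrt(C1 + y^2)


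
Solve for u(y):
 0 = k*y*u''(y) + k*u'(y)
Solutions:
 u(y) = C1 + C2*log(y)


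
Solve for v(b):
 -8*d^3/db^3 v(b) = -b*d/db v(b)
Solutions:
 v(b) = C1 + Integral(C2*airyai(b/2) + C3*airybi(b/2), b)


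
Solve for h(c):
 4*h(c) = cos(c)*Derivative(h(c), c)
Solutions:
 h(c) = C1*(sin(c)^2 + 2*sin(c) + 1)/(sin(c)^2 - 2*sin(c) + 1)


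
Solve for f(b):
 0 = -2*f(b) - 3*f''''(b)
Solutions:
 f(b) = (C1*sin(6^(3/4)*b/6) + C2*cos(6^(3/4)*b/6))*exp(-6^(3/4)*b/6) + (C3*sin(6^(3/4)*b/6) + C4*cos(6^(3/4)*b/6))*exp(6^(3/4)*b/6)


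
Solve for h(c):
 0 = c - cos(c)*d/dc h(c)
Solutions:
 h(c) = C1 + Integral(c/cos(c), c)


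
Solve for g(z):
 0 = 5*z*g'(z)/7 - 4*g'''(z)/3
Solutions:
 g(z) = C1 + Integral(C2*airyai(1470^(1/3)*z/14) + C3*airybi(1470^(1/3)*z/14), z)


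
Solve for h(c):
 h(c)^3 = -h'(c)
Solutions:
 h(c) = -sqrt(2)*sqrt(-1/(C1 - c))/2
 h(c) = sqrt(2)*sqrt(-1/(C1 - c))/2


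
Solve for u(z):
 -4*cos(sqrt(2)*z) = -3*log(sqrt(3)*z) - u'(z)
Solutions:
 u(z) = C1 - 3*z*log(z) - 3*z*log(3)/2 + 3*z + 2*sqrt(2)*sin(sqrt(2)*z)


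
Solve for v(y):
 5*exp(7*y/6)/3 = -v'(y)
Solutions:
 v(y) = C1 - 10*exp(7*y/6)/7


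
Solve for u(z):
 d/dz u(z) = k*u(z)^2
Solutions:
 u(z) = -1/(C1 + k*z)


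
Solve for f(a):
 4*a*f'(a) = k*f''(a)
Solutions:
 f(a) = C1 + C2*erf(sqrt(2)*a*sqrt(-1/k))/sqrt(-1/k)


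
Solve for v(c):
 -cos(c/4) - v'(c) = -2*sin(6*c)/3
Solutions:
 v(c) = C1 - 4*sin(c/4) - cos(6*c)/9


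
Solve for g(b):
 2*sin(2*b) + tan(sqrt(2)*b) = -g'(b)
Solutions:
 g(b) = C1 + sqrt(2)*log(cos(sqrt(2)*b))/2 + cos(2*b)


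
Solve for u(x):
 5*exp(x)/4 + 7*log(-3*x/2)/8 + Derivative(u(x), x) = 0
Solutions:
 u(x) = C1 - 7*x*log(-x)/8 + 7*x*(-log(3) + log(2) + 1)/8 - 5*exp(x)/4


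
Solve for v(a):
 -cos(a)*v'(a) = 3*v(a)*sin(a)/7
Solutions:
 v(a) = C1*cos(a)^(3/7)


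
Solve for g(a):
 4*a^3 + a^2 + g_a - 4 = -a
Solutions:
 g(a) = C1 - a^4 - a^3/3 - a^2/2 + 4*a


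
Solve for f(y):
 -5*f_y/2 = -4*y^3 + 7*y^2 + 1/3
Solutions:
 f(y) = C1 + 2*y^4/5 - 14*y^3/15 - 2*y/15


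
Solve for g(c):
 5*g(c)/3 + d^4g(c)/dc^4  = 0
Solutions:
 g(c) = (C1*sin(sqrt(2)*3^(3/4)*5^(1/4)*c/6) + C2*cos(sqrt(2)*3^(3/4)*5^(1/4)*c/6))*exp(-sqrt(2)*3^(3/4)*5^(1/4)*c/6) + (C3*sin(sqrt(2)*3^(3/4)*5^(1/4)*c/6) + C4*cos(sqrt(2)*3^(3/4)*5^(1/4)*c/6))*exp(sqrt(2)*3^(3/4)*5^(1/4)*c/6)


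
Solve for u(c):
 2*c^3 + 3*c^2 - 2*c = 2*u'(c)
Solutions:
 u(c) = C1 + c^4/4 + c^3/2 - c^2/2


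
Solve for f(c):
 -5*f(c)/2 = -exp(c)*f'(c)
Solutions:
 f(c) = C1*exp(-5*exp(-c)/2)


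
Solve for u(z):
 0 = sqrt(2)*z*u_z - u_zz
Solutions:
 u(z) = C1 + C2*erfi(2^(3/4)*z/2)


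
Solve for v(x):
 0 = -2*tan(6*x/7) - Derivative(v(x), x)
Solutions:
 v(x) = C1 + 7*log(cos(6*x/7))/3


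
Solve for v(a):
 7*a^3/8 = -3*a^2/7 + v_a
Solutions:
 v(a) = C1 + 7*a^4/32 + a^3/7


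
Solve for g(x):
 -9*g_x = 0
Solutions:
 g(x) = C1


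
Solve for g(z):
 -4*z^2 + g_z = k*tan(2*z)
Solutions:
 g(z) = C1 - k*log(cos(2*z))/2 + 4*z^3/3


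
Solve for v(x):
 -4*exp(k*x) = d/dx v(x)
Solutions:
 v(x) = C1 - 4*exp(k*x)/k


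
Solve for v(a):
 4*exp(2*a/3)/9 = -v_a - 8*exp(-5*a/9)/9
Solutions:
 v(a) = C1 - 2*exp(2*a/3)/3 + 8*exp(-5*a/9)/5


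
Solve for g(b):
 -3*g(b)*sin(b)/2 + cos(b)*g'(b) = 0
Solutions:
 g(b) = C1/cos(b)^(3/2)


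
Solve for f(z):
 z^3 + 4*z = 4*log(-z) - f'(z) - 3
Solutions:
 f(z) = C1 - z^4/4 - 2*z^2 + 4*z*log(-z) - 7*z


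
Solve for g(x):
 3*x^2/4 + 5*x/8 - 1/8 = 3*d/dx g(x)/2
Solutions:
 g(x) = C1 + x^3/6 + 5*x^2/24 - x/12


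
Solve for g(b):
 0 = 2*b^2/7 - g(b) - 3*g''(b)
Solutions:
 g(b) = C1*sin(sqrt(3)*b/3) + C2*cos(sqrt(3)*b/3) + 2*b^2/7 - 12/7


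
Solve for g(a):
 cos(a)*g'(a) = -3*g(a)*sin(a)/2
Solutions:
 g(a) = C1*cos(a)^(3/2)


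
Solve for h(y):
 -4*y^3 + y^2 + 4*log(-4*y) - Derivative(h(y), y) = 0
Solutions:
 h(y) = C1 - y^4 + y^3/3 + 4*y*log(-y) + 4*y*(-1 + 2*log(2))


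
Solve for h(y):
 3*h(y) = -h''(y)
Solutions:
 h(y) = C1*sin(sqrt(3)*y) + C2*cos(sqrt(3)*y)


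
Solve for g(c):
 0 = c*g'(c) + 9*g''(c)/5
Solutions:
 g(c) = C1 + C2*erf(sqrt(10)*c/6)


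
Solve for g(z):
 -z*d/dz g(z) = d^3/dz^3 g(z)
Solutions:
 g(z) = C1 + Integral(C2*airyai(-z) + C3*airybi(-z), z)


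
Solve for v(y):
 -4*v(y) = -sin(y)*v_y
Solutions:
 v(y) = C1*(cos(y)^2 - 2*cos(y) + 1)/(cos(y)^2 + 2*cos(y) + 1)


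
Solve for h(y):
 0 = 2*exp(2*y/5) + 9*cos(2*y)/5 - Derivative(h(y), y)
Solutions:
 h(y) = C1 + 5*exp(2*y/5) + 9*sin(2*y)/10


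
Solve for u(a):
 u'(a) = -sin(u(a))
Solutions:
 u(a) = -acos((-C1 - exp(2*a))/(C1 - exp(2*a))) + 2*pi
 u(a) = acos((-C1 - exp(2*a))/(C1 - exp(2*a)))


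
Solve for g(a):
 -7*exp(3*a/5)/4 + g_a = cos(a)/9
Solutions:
 g(a) = C1 + 35*exp(3*a/5)/12 + sin(a)/9


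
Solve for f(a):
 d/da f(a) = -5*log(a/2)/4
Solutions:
 f(a) = C1 - 5*a*log(a)/4 + 5*a*log(2)/4 + 5*a/4


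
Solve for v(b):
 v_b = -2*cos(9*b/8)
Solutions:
 v(b) = C1 - 16*sin(9*b/8)/9


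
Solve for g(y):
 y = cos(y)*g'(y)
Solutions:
 g(y) = C1 + Integral(y/cos(y), y)


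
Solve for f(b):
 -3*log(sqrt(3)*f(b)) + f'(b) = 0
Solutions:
 -2*Integral(1/(2*log(_y) + log(3)), (_y, f(b)))/3 = C1 - b


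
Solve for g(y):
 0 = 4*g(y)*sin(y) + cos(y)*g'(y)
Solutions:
 g(y) = C1*cos(y)^4


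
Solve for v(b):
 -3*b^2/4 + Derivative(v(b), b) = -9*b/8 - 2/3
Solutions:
 v(b) = C1 + b^3/4 - 9*b^2/16 - 2*b/3


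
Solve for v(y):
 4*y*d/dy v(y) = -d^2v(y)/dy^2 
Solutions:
 v(y) = C1 + C2*erf(sqrt(2)*y)


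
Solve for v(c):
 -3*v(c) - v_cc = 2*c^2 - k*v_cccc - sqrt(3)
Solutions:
 v(c) = C1*exp(-sqrt(2)*c*sqrt((1 - sqrt(12*k + 1))/k)/2) + C2*exp(sqrt(2)*c*sqrt((1 - sqrt(12*k + 1))/k)/2) + C3*exp(-sqrt(2)*c*sqrt((sqrt(12*k + 1) + 1)/k)/2) + C4*exp(sqrt(2)*c*sqrt((sqrt(12*k + 1) + 1)/k)/2) - 2*c^2/3 + 4/9 + sqrt(3)/3


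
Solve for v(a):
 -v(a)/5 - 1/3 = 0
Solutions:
 v(a) = -5/3


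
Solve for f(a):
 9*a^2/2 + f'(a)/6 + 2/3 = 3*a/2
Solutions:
 f(a) = C1 - 9*a^3 + 9*a^2/2 - 4*a


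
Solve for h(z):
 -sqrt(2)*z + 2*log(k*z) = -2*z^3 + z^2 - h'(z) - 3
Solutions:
 h(z) = C1 - z^4/2 + z^3/3 + sqrt(2)*z^2/2 - 2*z*log(k*z) - z


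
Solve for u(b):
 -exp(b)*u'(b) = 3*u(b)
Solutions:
 u(b) = C1*exp(3*exp(-b))


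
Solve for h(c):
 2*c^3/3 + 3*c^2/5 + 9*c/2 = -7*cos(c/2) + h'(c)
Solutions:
 h(c) = C1 + c^4/6 + c^3/5 + 9*c^2/4 + 14*sin(c/2)


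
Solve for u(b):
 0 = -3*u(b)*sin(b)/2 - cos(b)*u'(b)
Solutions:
 u(b) = C1*cos(b)^(3/2)


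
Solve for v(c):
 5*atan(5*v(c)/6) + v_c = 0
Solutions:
 Integral(1/atan(5*_y/6), (_y, v(c))) = C1 - 5*c


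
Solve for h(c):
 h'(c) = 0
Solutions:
 h(c) = C1


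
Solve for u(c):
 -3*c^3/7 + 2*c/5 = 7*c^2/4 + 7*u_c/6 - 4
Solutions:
 u(c) = C1 - 9*c^4/98 - c^3/2 + 6*c^2/35 + 24*c/7


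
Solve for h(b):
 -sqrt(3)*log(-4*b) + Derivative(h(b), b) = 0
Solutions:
 h(b) = C1 + sqrt(3)*b*log(-b) + sqrt(3)*b*(-1 + 2*log(2))


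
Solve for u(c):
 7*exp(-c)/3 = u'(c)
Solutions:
 u(c) = C1 - 7*exp(-c)/3


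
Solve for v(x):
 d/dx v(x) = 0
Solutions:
 v(x) = C1


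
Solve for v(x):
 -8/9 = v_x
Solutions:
 v(x) = C1 - 8*x/9


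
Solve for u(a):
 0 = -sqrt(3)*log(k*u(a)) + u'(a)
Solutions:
 li(k*u(a))/k = C1 + sqrt(3)*a


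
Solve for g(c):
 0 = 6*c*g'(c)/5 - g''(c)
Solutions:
 g(c) = C1 + C2*erfi(sqrt(15)*c/5)


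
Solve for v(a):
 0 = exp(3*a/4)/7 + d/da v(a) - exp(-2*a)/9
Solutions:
 v(a) = C1 - 4*exp(3*a/4)/21 - exp(-2*a)/18


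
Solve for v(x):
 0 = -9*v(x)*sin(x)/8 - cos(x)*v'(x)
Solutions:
 v(x) = C1*cos(x)^(9/8)


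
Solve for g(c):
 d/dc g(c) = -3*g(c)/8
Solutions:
 g(c) = C1*exp(-3*c/8)


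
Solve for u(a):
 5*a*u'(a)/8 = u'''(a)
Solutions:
 u(a) = C1 + Integral(C2*airyai(5^(1/3)*a/2) + C3*airybi(5^(1/3)*a/2), a)


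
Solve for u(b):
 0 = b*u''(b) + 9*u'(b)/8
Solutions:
 u(b) = C1 + C2/b^(1/8)


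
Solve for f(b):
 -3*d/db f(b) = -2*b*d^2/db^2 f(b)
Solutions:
 f(b) = C1 + C2*b^(5/2)


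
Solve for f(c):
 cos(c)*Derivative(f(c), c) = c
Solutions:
 f(c) = C1 + Integral(c/cos(c), c)


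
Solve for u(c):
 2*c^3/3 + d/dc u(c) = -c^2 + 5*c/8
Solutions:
 u(c) = C1 - c^4/6 - c^3/3 + 5*c^2/16


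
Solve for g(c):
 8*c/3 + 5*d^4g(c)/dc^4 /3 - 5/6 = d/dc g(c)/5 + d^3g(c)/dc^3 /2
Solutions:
 g(c) = C1 + C2*exp(c*(-(2*sqrt(930) + 61)^(1/3) - 1/(2*sqrt(930) + 61)^(1/3) + 2)/20)*sin(sqrt(3)*c*(-(2*sqrt(930) + 61)^(1/3) + (2*sqrt(930) + 61)^(-1/3))/20) + C3*exp(c*(-(2*sqrt(930) + 61)^(1/3) - 1/(2*sqrt(930) + 61)^(1/3) + 2)/20)*cos(sqrt(3)*c*(-(2*sqrt(930) + 61)^(1/3) + (2*sqrt(930) + 61)^(-1/3))/20) + C4*exp(c*((2*sqrt(930) + 61)^(-1/3) + 1 + (2*sqrt(930) + 61)^(1/3))/10) + 20*c^2/3 - 25*c/6


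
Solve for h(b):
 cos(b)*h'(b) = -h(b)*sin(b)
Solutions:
 h(b) = C1*cos(b)


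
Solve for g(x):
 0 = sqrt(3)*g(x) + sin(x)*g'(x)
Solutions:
 g(x) = C1*(cos(x) + 1)^(sqrt(3)/2)/(cos(x) - 1)^(sqrt(3)/2)


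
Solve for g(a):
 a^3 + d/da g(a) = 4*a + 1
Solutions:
 g(a) = C1 - a^4/4 + 2*a^2 + a


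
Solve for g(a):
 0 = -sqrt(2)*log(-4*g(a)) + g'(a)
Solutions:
 -sqrt(2)*Integral(1/(log(-_y) + 2*log(2)), (_y, g(a)))/2 = C1 - a


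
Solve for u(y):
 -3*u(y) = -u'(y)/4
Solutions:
 u(y) = C1*exp(12*y)


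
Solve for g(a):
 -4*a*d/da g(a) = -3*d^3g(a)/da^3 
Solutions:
 g(a) = C1 + Integral(C2*airyai(6^(2/3)*a/3) + C3*airybi(6^(2/3)*a/3), a)


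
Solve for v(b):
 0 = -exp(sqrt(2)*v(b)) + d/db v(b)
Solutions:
 v(b) = sqrt(2)*(2*log(-1/(C1 + b)) - log(2))/4


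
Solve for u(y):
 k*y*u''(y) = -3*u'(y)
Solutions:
 u(y) = C1 + y^(((re(k) - 3)*re(k) + im(k)^2)/(re(k)^2 + im(k)^2))*(C2*sin(3*log(y)*Abs(im(k))/(re(k)^2 + im(k)^2)) + C3*cos(3*log(y)*im(k)/(re(k)^2 + im(k)^2)))


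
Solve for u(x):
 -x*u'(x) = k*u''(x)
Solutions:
 u(x) = C1 + C2*sqrt(k)*erf(sqrt(2)*x*sqrt(1/k)/2)


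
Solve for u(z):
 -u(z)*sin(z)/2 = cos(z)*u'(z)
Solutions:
 u(z) = C1*sqrt(cos(z))


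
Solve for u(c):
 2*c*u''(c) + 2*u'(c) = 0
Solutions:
 u(c) = C1 + C2*log(c)


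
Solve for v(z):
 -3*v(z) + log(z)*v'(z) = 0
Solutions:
 v(z) = C1*exp(3*li(z))


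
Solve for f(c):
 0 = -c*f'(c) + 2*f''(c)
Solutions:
 f(c) = C1 + C2*erfi(c/2)


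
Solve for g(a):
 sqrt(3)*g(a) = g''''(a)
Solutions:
 g(a) = C1*exp(-3^(1/8)*a) + C2*exp(3^(1/8)*a) + C3*sin(3^(1/8)*a) + C4*cos(3^(1/8)*a)
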